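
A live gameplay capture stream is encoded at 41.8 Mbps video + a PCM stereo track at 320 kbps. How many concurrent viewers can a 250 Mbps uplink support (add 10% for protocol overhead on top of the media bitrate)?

5

Audio: 320 kbps = 0.320 Mbps.
Per-viewer media rate: 42.120 Mbps.
On the wire with 10% overhead: 46.332 Mbps.
250 Mbps = 250.0 Mbps; 250.0 / 46.332 = 5.40 → 5 viewers.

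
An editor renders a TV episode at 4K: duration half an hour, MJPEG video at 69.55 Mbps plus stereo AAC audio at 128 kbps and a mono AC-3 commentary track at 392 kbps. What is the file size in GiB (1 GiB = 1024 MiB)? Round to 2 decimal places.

30 min = 1800 s
Audio total: 128 + 392 = 520 kbps = 0.520 Mbps.
Total bitrate: 69.55 + 0.520 = 70.070 Mbps.
Stream data: 70.070 Mbps × 1800 s = 126126.0 Mb.
126,126 Mb = 15,765,750,000 bytes ÷ 1,073,741,824 = 14.68 GiB.

14.68 GiB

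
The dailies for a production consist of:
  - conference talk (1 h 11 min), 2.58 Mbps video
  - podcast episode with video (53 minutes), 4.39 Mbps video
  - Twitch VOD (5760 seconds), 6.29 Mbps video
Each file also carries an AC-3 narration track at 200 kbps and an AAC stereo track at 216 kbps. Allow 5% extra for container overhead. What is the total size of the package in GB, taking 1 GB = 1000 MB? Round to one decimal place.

8.8 GB

Audio total: 200 + 216 = 416 kbps = 0.416 Mbps.
conference talk: 2.996 Mbps × 4260 s × 1.05 = 13401.1 Mb
podcast episode with video: 4.806 Mbps × 3180 s × 1.05 = 16047.2 Mb
Twitch VOD: 6.706 Mbps × 5760 s × 1.05 = 40557.9 Mb
Total: 70006.2 Mb = 8750.8 MB.
= 8.751 GB.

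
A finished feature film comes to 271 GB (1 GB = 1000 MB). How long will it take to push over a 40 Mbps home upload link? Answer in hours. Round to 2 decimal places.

15.06 hours

File: 271 GB = 2168000.0 Mb.
At 40 Mbps: 2168000.0 / 40 = 54200.0 s ≈ 15.1 hours.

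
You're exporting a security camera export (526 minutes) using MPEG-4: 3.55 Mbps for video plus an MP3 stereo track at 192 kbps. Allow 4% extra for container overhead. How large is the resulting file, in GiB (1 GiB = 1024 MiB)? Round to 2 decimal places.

526 min = 31560 s
Audio: 192 kbps = 0.192 Mbps.
Total bitrate: 3.55 + 0.192 = 3.742 Mbps.
Stream data: 3.742 Mbps × 31560 s = 118097.5 Mb.
With 4% container overhead: ×1.04.
122,821 Mb = 15,352,677,600 bytes ÷ 1,073,741,824 = 14.30 GiB.

14.30 GiB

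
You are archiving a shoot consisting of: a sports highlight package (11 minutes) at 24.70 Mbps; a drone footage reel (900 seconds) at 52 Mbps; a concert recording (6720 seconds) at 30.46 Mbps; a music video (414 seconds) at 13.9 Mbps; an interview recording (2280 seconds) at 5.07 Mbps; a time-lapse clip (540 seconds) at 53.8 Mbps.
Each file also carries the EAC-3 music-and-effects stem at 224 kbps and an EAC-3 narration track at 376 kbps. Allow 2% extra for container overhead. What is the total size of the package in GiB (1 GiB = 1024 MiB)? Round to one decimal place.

Audio total: 224 + 376 = 600 kbps = 0.600 Mbps.
sports highlight package: 25.300 Mbps × 660 s × 1.02 = 17032.0 Mb
drone footage reel: 52.600 Mbps × 900 s × 1.02 = 48286.8 Mb
concert recording: 31.060 Mbps × 6720 s × 1.02 = 212897.7 Mb
music video: 14.500 Mbps × 414 s × 1.02 = 6123.1 Mb
interview recording: 5.670 Mbps × 2280 s × 1.02 = 13186.2 Mb
time-lapse clip: 54.400 Mbps × 540 s × 1.02 = 29963.5 Mb
Total: 327489.2 Mb = 40936.1 MB.
= 38.12 GiB.

38.1 GiB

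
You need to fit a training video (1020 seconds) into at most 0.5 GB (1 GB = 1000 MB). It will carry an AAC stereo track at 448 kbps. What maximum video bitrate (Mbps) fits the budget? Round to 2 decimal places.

3.47 Mbps

Budget: 0.5 GB = 4000.0 Mb.
Total bitrate budget: 4000.0 Mb / 1020 s = 3.922 Mbps.
Audio: 448 kbps = 0.448 Mbps.
Video: 3.922 − 0.448 = 3.474 Mbps.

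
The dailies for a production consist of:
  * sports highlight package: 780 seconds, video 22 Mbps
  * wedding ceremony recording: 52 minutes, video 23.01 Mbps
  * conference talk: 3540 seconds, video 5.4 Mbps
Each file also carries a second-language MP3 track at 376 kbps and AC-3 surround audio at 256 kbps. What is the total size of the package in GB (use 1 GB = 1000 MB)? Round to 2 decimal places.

Audio total: 376 + 256 = 632 kbps = 0.632 Mbps.
sports highlight package: 22.632 Mbps × 780 s = 17653.0 Mb
wedding ceremony recording: 23.642 Mbps × 3120 s = 73763.0 Mb
conference talk: 6.032 Mbps × 3540 s = 21353.3 Mb
Total: 112769.3 Mb = 14096.2 MB.
= 14.10 GB.

14.10 GB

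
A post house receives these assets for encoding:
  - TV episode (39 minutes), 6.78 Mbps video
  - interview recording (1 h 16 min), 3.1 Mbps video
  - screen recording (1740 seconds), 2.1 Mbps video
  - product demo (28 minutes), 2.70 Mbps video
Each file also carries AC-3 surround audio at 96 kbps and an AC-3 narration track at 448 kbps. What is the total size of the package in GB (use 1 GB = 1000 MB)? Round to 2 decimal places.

5.48 GB

Audio total: 96 + 448 = 544 kbps = 0.544 Mbps.
TV episode: 7.324 Mbps × 2340 s = 17138.2 Mb
interview recording: 3.644 Mbps × 4560 s = 16616.6 Mb
screen recording: 2.644 Mbps × 1740 s = 4600.6 Mb
product demo: 3.244 Mbps × 1680 s = 5449.9 Mb
Total: 43805.3 Mb = 5475.7 MB.
= 5.476 GB.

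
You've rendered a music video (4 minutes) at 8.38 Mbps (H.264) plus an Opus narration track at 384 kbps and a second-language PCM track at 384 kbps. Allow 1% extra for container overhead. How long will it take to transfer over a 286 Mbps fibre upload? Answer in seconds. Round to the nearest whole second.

4 min = 240 s
Audio total: 384 + 384 = 768 kbps = 0.768 Mbps.
Total bitrate: 9.148 Mbps.
File: 9.148 Mbps × 240 s = 2195.5 Mb.
With 1% container overhead: ×1.01. → 2217.5 Mb.
At 286 Mbps: 2217.5 / 286 = 7.8 s ≈ 7.75 seconds.

8 seconds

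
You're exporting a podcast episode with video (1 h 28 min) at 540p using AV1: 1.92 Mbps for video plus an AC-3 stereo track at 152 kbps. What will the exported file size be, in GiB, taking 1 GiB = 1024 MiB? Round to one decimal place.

1.3 GiB

1 h 28 min = 88 min = 5280 s
Audio: 152 kbps = 0.152 Mbps.
Total bitrate: 1.92 + 0.152 = 2.072 Mbps.
Stream data: 2.072 Mbps × 5280 s = 10940.2 Mb.
10,940 Mb = 1,367,520,000 bytes ÷ 1,073,741,824 = 1.274 GiB.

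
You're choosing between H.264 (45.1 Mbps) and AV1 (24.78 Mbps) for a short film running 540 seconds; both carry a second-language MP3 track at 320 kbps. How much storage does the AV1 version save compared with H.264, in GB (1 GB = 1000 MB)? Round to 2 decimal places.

1.37 GB

Audio: 320 kbps = 0.320 Mbps.
H.264: 45.420 Mbps × 540 s = 24526.8 Mb = 3.066 GB.
AV1: 25.100 Mbps × 540 s = 13554.0 Mb = 1.694 GB.
Saving: 3.066 − 1.694 = 1.372 GB.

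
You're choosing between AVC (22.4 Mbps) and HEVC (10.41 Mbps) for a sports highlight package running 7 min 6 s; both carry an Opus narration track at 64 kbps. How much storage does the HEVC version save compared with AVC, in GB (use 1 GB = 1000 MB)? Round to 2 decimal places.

7 min 6 s = 426 s
Audio: 64 kbps = 0.064 Mbps.
AVC: 22.464 Mbps × 426 s = 9569.7 Mb = 1.196 GB.
HEVC: 10.474 Mbps × 426 s = 4461.9 Mb = 0.558 GB.
Saving: 1.196 − 0.558 = 0.638 GB.

0.64 GB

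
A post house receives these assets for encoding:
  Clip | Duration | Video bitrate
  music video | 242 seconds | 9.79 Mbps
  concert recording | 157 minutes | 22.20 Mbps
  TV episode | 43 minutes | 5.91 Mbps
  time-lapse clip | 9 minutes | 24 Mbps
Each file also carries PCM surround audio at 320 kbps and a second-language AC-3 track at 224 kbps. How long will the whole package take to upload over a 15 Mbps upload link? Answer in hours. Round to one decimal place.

4.6 hours

Audio total: 320 + 224 = 544 kbps = 0.544 Mbps.
music video: 10.334 Mbps × 242 s = 2500.8 Mb
concert recording: 22.744 Mbps × 9420 s = 214248.5 Mb
TV episode: 6.454 Mbps × 2580 s = 16651.3 Mb
time-lapse clip: 24.544 Mbps × 540 s = 13253.8 Mb
Total: 246654.4 Mb = 30831.8 MB.
At 15 Mbps: 246654.4 / 15 = 16444 s ≈ 4.57 hours.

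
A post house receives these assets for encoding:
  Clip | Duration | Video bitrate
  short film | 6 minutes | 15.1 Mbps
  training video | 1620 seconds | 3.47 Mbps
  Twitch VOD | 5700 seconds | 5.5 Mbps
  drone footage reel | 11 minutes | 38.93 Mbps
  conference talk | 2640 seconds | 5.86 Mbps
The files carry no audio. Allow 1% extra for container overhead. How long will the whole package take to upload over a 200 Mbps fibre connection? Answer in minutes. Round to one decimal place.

7.0 minutes

short film: 15.100 Mbps × 360 s × 1.01 = 5490.4 Mb
training video: 3.470 Mbps × 1620 s × 1.01 = 5677.6 Mb
Twitch VOD: 5.500 Mbps × 5700 s × 1.01 = 31663.5 Mb
drone footage reel: 38.930 Mbps × 660 s × 1.01 = 25950.7 Mb
conference talk: 5.860 Mbps × 2640 s × 1.01 = 15625.1 Mb
Total: 84407.3 Mb = 10550.9 MB.
At 200 Mbps: 84407.3 / 200 = 422 s ≈ 7.03 minutes.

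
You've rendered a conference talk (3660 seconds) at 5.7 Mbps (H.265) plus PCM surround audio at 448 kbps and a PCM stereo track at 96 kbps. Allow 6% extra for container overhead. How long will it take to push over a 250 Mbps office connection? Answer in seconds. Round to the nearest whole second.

97 seconds

Audio total: 448 + 96 = 544 kbps = 0.544 Mbps.
Total bitrate: 6.244 Mbps.
File: 6.244 Mbps × 3660 s = 22853.0 Mb.
With 6% container overhead: ×1.06. → 24224.2 Mb.
At 250 Mbps: 24224.2 / 250 = 96.9 s ≈ 96.9 seconds.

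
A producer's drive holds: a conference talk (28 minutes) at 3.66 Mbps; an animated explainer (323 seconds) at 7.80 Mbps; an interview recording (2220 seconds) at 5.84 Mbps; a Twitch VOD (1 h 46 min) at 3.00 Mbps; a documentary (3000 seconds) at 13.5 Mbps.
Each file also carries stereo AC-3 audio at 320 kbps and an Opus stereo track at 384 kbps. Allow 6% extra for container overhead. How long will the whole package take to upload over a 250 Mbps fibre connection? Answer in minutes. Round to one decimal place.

Audio total: 320 + 384 = 704 kbps = 0.704 Mbps.
conference talk: 4.364 Mbps × 1680 s × 1.06 = 7771.4 Mb
animated explainer: 8.504 Mbps × 323 s × 1.06 = 2911.6 Mb
interview recording: 6.544 Mbps × 2220 s × 1.06 = 15399.3 Mb
Twitch VOD: 3.704 Mbps × 6360 s × 1.06 = 24970.9 Mb
documentary: 14.204 Mbps × 3000 s × 1.06 = 45168.7 Mb
Total: 96222.0 Mb = 12027.7 MB.
At 250 Mbps: 96222.0 / 250 = 385 s ≈ 6.41 minutes.

6.4 minutes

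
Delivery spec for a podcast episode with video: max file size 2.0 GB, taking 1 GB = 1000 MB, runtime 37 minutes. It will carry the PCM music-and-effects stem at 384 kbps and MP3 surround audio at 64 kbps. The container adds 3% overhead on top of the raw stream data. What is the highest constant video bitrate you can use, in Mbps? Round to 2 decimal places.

Budget: 2.0 GB = 16000.0 Mb.
Stream payload after overhead: 16000.0 / 1.03 = 15534.0 Mb.
37 min = 2220 s
Total bitrate budget: 15534.0 Mb / 2220 s = 6.997 Mbps.
Audio total: 384 + 64 = 448 kbps = 0.448 Mbps.
Video: 6.997 − 0.448 = 6.549 Mbps.

6.55 Mbps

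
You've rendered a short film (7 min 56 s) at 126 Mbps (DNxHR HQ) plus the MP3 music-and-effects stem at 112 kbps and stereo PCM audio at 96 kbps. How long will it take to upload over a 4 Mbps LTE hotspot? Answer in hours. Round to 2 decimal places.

4.17 hours

7 min 56 s = 476 s
Audio total: 112 + 96 = 208 kbps = 0.208 Mbps.
Total bitrate: 126.208 Mbps.
File: 126.208 Mbps × 476 s = 60075.0 Mb.
At 4 Mbps: 60075.0 / 4 = 15018.8 s ≈ 4.17 hours.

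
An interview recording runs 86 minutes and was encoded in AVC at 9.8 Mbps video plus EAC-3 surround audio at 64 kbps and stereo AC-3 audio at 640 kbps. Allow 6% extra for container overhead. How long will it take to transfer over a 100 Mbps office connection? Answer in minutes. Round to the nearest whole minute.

86 min = 5160 s
Audio total: 64 + 640 = 704 kbps = 0.704 Mbps.
Total bitrate: 10.504 Mbps.
File: 10.504 Mbps × 5160 s = 54200.6 Mb.
With 6% container overhead: ×1.06. → 57452.7 Mb.
At 100 Mbps: 57452.7 / 100 = 574.5 s ≈ 9.58 minutes.

10 minutes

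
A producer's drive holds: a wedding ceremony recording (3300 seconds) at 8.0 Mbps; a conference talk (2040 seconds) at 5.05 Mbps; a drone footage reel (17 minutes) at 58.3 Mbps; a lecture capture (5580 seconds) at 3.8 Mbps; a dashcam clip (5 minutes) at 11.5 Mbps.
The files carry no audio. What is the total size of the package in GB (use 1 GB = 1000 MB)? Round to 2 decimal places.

wedding ceremony recording: 8.000 Mbps × 3300 s = 26400.0 Mb
conference talk: 5.050 Mbps × 2040 s = 10302.0 Mb
drone footage reel: 58.300 Mbps × 1020 s = 59466.0 Mb
lecture capture: 3.800 Mbps × 5580 s = 21204.0 Mb
dashcam clip: 11.500 Mbps × 300 s = 3450.0 Mb
Total: 120822.0 Mb = 15102.8 MB.
= 15.10 GB.

15.10 GB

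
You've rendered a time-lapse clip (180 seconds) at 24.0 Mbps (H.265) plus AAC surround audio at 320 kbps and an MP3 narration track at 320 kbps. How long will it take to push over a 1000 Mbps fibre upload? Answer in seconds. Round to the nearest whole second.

Audio total: 320 + 320 = 640 kbps = 0.640 Mbps.
Total bitrate: 24.640 Mbps.
File: 24.640 Mbps × 180 s = 4435.2 Mb.
At 1000 Mbps: 4435.2 / 1000 = 4.4 s ≈ 4.44 seconds.

4 seconds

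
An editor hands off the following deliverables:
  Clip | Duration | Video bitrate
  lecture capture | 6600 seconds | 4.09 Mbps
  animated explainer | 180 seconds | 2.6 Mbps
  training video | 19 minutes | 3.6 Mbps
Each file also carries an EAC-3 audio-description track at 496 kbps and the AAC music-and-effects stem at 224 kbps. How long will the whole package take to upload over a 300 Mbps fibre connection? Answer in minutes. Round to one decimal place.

Audio total: 496 + 224 = 720 kbps = 0.720 Mbps.
lecture capture: 4.810 Mbps × 6600 s = 31746.0 Mb
animated explainer: 3.320 Mbps × 180 s = 597.6 Mb
training video: 4.320 Mbps × 1140 s = 4924.8 Mb
Total: 37268.4 Mb = 4658.6 MB.
At 300 Mbps: 37268.4 / 300 = 124 s ≈ 2.07 minutes.

2.1 minutes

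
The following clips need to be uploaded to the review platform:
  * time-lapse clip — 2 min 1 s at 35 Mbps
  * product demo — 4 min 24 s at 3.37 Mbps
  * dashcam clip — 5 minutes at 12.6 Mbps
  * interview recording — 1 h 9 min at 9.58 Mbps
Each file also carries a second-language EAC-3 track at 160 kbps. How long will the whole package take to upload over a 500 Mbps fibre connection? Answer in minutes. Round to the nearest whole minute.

2 minutes

Audio: 160 kbps = 0.160 Mbps.
time-lapse clip: 35.160 Mbps × 121 s = 4254.4 Mb
product demo: 3.530 Mbps × 264 s = 931.9 Mb
dashcam clip: 12.760 Mbps × 300 s = 3828.0 Mb
interview recording: 9.740 Mbps × 4140 s = 40323.6 Mb
Total: 49337.9 Mb = 6167.2 MB.
At 500 Mbps: 49337.9 / 500 = 99 s ≈ 1.64 minutes.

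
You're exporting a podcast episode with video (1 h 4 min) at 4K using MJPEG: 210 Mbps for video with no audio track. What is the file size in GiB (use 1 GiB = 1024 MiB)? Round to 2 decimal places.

1 h 4 min = 64 min = 3840 s
Total bitrate: 210 Mbps.
Stream data: 210.000 Mbps × 3840 s = 806400.0 Mb.
806,400 Mb = 100,800,000,000 bytes ÷ 1,073,741,824 = 93.88 GiB.

93.88 GiB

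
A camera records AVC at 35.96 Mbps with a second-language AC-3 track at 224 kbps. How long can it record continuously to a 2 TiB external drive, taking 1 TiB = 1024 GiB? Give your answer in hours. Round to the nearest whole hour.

Audio: 224 kbps = 0.224 Mbps.
Total bitrate: 35.96 + 0.224 = 36.184 Mbps.
Capacity: 2 TiB = 17,592,186 Mb.
Recording time: 17,592,186 / 36.184 = 486,187 s ≈ 135 hours.

135 hours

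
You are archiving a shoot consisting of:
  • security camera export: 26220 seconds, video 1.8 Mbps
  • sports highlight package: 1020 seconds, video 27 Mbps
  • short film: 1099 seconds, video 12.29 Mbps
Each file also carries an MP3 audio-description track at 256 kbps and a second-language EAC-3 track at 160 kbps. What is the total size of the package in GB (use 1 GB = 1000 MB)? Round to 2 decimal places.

Audio total: 256 + 160 = 416 kbps = 0.416 Mbps.
security camera export: 2.216 Mbps × 26220 s = 58103.5 Mb
sports highlight package: 27.416 Mbps × 1020 s = 27964.3 Mb
short film: 12.706 Mbps × 1099 s = 13963.9 Mb
Total: 100031.7 Mb = 12504.0 MB.
= 12.50 GB.

12.50 GB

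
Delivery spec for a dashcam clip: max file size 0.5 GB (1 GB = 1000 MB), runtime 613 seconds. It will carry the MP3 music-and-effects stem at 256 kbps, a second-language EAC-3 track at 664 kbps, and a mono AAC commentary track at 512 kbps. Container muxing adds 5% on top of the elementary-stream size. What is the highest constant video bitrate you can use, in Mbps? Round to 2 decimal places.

Budget: 0.5 GB = 4000.0 Mb.
Stream payload after overhead: 4000.0 / 1.05 = 3809.5 Mb.
Total bitrate budget: 3809.5 Mb / 613 s = 6.215 Mbps.
Audio total: 256 + 664 + 512 = 1432 kbps = 1.432 Mbps.
Video: 6.215 − 1.432 = 4.783 Mbps.

4.78 Mbps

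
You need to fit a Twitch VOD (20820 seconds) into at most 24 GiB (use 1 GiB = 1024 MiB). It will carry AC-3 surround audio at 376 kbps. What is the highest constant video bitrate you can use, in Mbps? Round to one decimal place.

Budget: 24 GiB = 206158.4 Mb.
Total bitrate budget: 206158.4 Mb / 20820 s = 9.902 Mbps.
Audio: 376 kbps = 0.376 Mbps.
Video: 9.902 − 0.376 = 9.526 Mbps.

9.5 Mbps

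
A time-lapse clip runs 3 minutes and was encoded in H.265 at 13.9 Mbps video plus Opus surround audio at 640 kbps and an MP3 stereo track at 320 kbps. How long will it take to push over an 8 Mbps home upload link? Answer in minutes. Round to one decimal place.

3 min = 180 s
Audio total: 640 + 320 = 960 kbps = 0.960 Mbps.
Total bitrate: 14.860 Mbps.
File: 14.860 Mbps × 180 s = 2674.8 Mb.
At 8 Mbps: 2674.8 / 8 = 334.4 s ≈ 5.57 minutes.

5.6 minutes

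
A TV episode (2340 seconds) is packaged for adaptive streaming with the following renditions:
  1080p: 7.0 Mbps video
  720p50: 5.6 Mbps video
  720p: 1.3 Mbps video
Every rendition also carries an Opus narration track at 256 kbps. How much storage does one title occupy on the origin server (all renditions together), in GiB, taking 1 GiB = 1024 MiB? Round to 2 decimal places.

Audio: 256 kbps = 0.256 Mbps.
Sum of rendition bitrates: (7.0+0.256) + (5.6+0.256) + (1.3+0.256) = 14.668 Mbps.
× 2340 s = 34,323 Mb = 4,290 MB = 3.996 GiB.

4.00 GiB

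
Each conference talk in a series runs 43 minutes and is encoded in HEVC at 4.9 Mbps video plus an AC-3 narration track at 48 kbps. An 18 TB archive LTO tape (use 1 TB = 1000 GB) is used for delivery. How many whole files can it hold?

43 min = 2580 s
Audio: 48 kbps = 0.048 Mbps.
Total bitrate: 4.948 Mbps.
Per item: 4.948 Mbps × 2580 s = 12,766 Mb = 1,596 MB.
Capacity: 18 TB = 144,000,000 Mb; 11280.10 items → 11280 complete.

11280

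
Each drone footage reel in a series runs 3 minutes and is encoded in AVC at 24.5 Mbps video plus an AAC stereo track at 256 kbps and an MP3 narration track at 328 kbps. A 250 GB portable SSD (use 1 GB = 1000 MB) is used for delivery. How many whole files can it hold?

442

3 min = 180 s
Audio total: 256 + 328 = 584 kbps = 0.584 Mbps.
Total bitrate: 25.084 Mbps.
Per item: 25.084 Mbps × 180 s = 4,515 Mb = 564.4 MB.
Capacity: 250 GB = 2,000,000 Mb; 442.96 items → 442 complete.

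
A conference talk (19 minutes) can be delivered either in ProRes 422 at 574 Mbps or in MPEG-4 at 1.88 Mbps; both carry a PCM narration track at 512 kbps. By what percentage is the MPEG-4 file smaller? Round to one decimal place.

99.6%

19 min = 1140 s
Audio: 512 kbps = 0.512 Mbps.
ProRes 422: 574.512 Mbps × 1140 s = 654943.7 Mb = 81.868 GB.
MPEG-4: 2.392 Mbps × 1140 s = 2726.9 Mb = 0.341 GB.
Reduction: (1 − 0.341/81.868) × 100 = 99.58%.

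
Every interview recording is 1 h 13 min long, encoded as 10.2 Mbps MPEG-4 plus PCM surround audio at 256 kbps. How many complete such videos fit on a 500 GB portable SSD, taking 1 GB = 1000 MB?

1 h 13 min = 73 min = 4380 s
Audio: 256 kbps = 0.256 Mbps.
Total bitrate: 10.456 Mbps.
Per item: 10.456 Mbps × 4380 s = 45,797 Mb = 5,725 MB.
Capacity: 500 GB = 4,000,000 Mb; 87.34 items → 87 complete.

87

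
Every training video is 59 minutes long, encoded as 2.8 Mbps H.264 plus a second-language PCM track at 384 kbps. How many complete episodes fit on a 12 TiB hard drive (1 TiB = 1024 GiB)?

9364

59 min = 3540 s
Audio: 384 kbps = 0.384 Mbps.
Total bitrate: 3.184 Mbps.
Per item: 3.184 Mbps × 3540 s = 11,271 Mb = 1,409 MB.
Capacity: 12 TiB = 105,553,116 Mb; 9364.72 items → 9364 complete.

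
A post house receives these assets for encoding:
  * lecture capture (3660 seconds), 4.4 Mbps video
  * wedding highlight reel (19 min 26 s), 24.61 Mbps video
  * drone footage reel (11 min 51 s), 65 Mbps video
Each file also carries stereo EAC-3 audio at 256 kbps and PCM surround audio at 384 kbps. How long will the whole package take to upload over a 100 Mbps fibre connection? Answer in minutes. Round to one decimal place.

Audio total: 256 + 384 = 640 kbps = 0.640 Mbps.
lecture capture: 5.040 Mbps × 3660 s = 18446.4 Mb
wedding highlight reel: 25.250 Mbps × 1166 s = 29441.5 Mb
drone footage reel: 65.640 Mbps × 711 s = 46670.0 Mb
Total: 94557.9 Mb = 11819.7 MB.
At 100 Mbps: 94557.9 / 100 = 946 s ≈ 15.8 minutes.

15.8 minutes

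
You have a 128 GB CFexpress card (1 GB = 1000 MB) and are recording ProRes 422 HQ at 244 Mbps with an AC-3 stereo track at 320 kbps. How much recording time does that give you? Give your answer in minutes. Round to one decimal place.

Audio: 320 kbps = 0.320 Mbps.
Total bitrate: 244 + 0.320 = 244.320 Mbps.
Capacity: 128 GB = 1,024,000 Mb.
Recording time: 1,024,000 / 244.320 = 4,191 s ≈ 69.9 minutes.

69.9 minutes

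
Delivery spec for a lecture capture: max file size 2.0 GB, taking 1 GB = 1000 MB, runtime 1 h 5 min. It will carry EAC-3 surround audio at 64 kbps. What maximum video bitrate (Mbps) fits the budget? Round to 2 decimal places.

Budget: 2.0 GB = 16000.0 Mb.
1 h 5 min = 65 min = 3900 s
Total bitrate budget: 16000.0 Mb / 3900 s = 4.103 Mbps.
Audio: 64 kbps = 0.064 Mbps.
Video: 4.103 − 0.064 = 4.039 Mbps.

4.04 Mbps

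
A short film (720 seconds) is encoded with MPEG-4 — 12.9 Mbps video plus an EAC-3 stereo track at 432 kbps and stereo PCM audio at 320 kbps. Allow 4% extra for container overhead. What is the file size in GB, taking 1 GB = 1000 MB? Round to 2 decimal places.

1.28 GB

Audio total: 432 + 320 = 752 kbps = 0.752 Mbps.
Total bitrate: 12.9 + 0.752 = 13.652 Mbps.
Stream data: 13.652 Mbps × 720 s = 9829.4 Mb.
With 4% container overhead: ×1.04.
10,223 Mb ÷ 8 = 1,278 MB → 1.278 GB.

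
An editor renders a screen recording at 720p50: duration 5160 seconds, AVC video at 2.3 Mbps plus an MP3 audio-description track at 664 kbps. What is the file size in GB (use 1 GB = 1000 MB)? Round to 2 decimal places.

Audio: 664 kbps = 0.664 Mbps.
Total bitrate: 2.3 + 0.664 = 2.964 Mbps.
Stream data: 2.964 Mbps × 5160 s = 15294.2 Mb.
15,294 Mb ÷ 8 = 1,912 MB → 1.912 GB.

1.91 GB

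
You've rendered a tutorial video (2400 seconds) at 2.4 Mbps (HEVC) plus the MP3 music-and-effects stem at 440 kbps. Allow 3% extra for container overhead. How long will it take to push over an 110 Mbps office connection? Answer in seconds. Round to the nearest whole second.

64 seconds

Audio: 440 kbps = 0.440 Mbps.
Total bitrate: 2.840 Mbps.
File: 2.840 Mbps × 2400 s = 6816.0 Mb.
With 3% container overhead: ×1.03. → 7020.5 Mb.
At 110 Mbps: 7020.5 / 110 = 63.8 s ≈ 63.8 seconds.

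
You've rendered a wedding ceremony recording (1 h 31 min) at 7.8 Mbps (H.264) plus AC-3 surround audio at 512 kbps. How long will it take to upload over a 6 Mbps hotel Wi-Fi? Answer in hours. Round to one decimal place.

1 h 31 min = 91 min = 5460 s
Audio: 512 kbps = 0.512 Mbps.
Total bitrate: 8.312 Mbps.
File: 8.312 Mbps × 5460 s = 45383.5 Mb.
At 6 Mbps: 45383.5 / 6 = 7563.9 s ≈ 2.1 hours.

2.1 hours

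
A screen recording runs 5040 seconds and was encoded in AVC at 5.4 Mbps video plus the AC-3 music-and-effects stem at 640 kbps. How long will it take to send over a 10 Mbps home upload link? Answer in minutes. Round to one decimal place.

50.7 minutes

Audio: 640 kbps = 0.640 Mbps.
Total bitrate: 6.040 Mbps.
File: 6.040 Mbps × 5040 s = 30441.6 Mb.
At 10 Mbps: 30441.6 / 10 = 3044.2 s ≈ 50.7 minutes.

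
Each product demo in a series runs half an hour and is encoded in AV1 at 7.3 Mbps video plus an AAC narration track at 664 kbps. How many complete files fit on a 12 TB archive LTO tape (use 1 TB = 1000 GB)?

30 min = 1800 s
Audio: 664 kbps = 0.664 Mbps.
Total bitrate: 7.964 Mbps.
Per item: 7.964 Mbps × 1800 s = 14,335 Mb = 1,792 MB.
Capacity: 12 TB = 96,000,000 Mb; 6696.80 items → 6696 complete.

6696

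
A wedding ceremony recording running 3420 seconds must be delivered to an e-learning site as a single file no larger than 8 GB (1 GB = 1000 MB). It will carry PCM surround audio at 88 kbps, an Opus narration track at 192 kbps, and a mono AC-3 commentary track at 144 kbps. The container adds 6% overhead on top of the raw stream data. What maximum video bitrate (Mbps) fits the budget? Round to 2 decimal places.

Budget: 8 GB = 64000.0 Mb.
Stream payload after overhead: 64000.0 / 1.06 = 60377.4 Mb.
Total bitrate budget: 60377.4 Mb / 3420 s = 17.654 Mbps.
Audio total: 88 + 192 + 144 = 424 kbps = 0.424 Mbps.
Video: 17.654 − 0.424 = 17.230 Mbps.

17.23 Mbps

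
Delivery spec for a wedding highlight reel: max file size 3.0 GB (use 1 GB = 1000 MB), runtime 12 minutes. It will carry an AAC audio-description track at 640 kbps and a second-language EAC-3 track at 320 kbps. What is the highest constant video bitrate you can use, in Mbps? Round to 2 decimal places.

32.37 Mbps

Budget: 3.0 GB = 24000.0 Mb.
12 min = 720 s
Total bitrate budget: 24000.0 Mb / 720 s = 33.333 Mbps.
Audio total: 640 + 320 = 960 kbps = 0.960 Mbps.
Video: 33.333 − 0.960 = 32.373 Mbps.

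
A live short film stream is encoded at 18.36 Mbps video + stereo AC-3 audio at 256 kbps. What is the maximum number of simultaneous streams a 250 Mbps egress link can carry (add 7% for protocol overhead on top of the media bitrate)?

Audio: 256 kbps = 0.256 Mbps.
Per-viewer media rate: 18.616 Mbps.
On the wire with 7% overhead: 19.919 Mbps.
250 Mbps = 250.0 Mbps; 250.0 / 19.919 = 12.55 → 12 viewers.

12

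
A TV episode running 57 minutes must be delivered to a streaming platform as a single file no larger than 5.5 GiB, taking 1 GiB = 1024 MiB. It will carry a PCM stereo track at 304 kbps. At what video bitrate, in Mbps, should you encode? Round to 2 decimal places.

13.51 Mbps

Budget: 5.5 GiB = 47244.6 Mb.
57 min = 3420 s
Total bitrate budget: 47244.6 Mb / 3420 s = 13.814 Mbps.
Audio: 304 kbps = 0.304 Mbps.
Video: 13.814 − 0.304 = 13.510 Mbps.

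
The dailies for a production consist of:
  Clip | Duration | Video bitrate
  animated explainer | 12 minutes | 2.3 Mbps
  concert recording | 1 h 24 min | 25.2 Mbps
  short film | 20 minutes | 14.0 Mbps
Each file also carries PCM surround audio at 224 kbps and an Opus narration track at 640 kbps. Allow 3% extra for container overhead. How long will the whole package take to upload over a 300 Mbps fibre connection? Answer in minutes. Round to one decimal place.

8.7 minutes

Audio total: 224 + 640 = 864 kbps = 0.864 Mbps.
animated explainer: 3.164 Mbps × 720 s × 1.03 = 2346.4 Mb
concert recording: 26.064 Mbps × 5040 s × 1.03 = 135303.4 Mb
short film: 14.864 Mbps × 1200 s × 1.03 = 18371.9 Mb
Total: 156021.8 Mb = 19502.7 MB.
At 300 Mbps: 156021.8 / 300 = 520 s ≈ 8.67 minutes.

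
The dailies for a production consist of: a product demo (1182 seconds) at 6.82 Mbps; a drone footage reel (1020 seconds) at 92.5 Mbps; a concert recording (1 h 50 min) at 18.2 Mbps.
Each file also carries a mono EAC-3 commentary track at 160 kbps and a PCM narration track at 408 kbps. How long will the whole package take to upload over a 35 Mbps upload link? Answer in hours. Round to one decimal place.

Audio total: 160 + 408 = 568 kbps = 0.568 Mbps.
product demo: 7.388 Mbps × 1182 s = 8732.6 Mb
drone footage reel: 93.068 Mbps × 1020 s = 94929.4 Mb
concert recording: 18.768 Mbps × 6600 s = 123868.8 Mb
Total: 227530.8 Mb = 28441.3 MB.
At 35 Mbps: 227530.8 / 35 = 6501 s ≈ 1.81 hours.

1.8 hours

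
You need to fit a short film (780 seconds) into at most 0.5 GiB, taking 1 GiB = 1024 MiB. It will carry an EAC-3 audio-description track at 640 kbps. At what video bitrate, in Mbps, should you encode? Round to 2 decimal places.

4.87 Mbps

Budget: 0.5 GiB = 4295.0 Mb.
Total bitrate budget: 4295.0 Mb / 780 s = 5.506 Mbps.
Audio: 640 kbps = 0.640 Mbps.
Video: 5.506 − 0.640 = 4.866 Mbps.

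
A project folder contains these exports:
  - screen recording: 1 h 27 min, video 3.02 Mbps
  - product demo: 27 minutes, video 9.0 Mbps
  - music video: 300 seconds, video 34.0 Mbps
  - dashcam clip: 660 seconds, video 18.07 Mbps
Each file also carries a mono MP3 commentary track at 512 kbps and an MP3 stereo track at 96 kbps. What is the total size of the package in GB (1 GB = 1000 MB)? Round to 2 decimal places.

Audio total: 512 + 96 = 608 kbps = 0.608 Mbps.
screen recording: 3.628 Mbps × 5220 s = 18938.2 Mb
product demo: 9.608 Mbps × 1620 s = 15565.0 Mb
music video: 34.608 Mbps × 300 s = 10382.4 Mb
dashcam clip: 18.678 Mbps × 660 s = 12327.5 Mb
Total: 57213.0 Mb = 7151.6 MB.
= 7.152 GB.

7.15 GB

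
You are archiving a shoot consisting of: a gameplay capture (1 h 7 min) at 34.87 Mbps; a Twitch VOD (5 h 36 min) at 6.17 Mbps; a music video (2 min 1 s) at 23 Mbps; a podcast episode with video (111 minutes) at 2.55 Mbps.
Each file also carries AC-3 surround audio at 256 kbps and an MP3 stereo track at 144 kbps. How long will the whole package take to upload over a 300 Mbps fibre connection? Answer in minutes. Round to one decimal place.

16.5 minutes

Audio total: 256 + 144 = 400 kbps = 0.400 Mbps.
gameplay capture: 35.270 Mbps × 4020 s = 141785.4 Mb
Twitch VOD: 6.570 Mbps × 20160 s = 132451.2 Mb
music video: 23.400 Mbps × 121 s = 2831.4 Mb
podcast episode with video: 2.950 Mbps × 6660 s = 19647.0 Mb
Total: 296715.0 Mb = 37089.4 MB.
At 300 Mbps: 296715.0 / 300 = 989 s ≈ 16.5 minutes.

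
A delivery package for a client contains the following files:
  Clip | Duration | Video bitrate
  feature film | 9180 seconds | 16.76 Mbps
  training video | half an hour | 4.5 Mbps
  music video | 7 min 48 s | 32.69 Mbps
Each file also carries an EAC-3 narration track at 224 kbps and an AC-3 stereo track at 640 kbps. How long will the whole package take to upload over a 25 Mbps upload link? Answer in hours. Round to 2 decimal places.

Audio total: 224 + 640 = 864 kbps = 0.864 Mbps.
feature film: 17.624 Mbps × 9180 s = 161788.3 Mb
training video: 5.364 Mbps × 1800 s = 9655.2 Mb
music video: 33.554 Mbps × 468 s = 15703.3 Mb
Total: 187146.8 Mb = 23393.3 MB.
At 25 Mbps: 187146.8 / 25 = 7486 s ≈ 2.08 hours.

2.08 hours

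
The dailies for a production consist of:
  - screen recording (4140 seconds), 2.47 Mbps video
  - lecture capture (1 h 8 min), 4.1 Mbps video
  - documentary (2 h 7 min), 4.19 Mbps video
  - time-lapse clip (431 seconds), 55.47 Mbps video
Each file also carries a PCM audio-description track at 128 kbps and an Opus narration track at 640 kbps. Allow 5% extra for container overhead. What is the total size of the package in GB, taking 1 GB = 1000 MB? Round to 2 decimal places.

12.51 GB

Audio total: 128 + 640 = 768 kbps = 0.768 Mbps.
screen recording: 3.238 Mbps × 4140 s × 1.05 = 14075.6 Mb
lecture capture: 4.868 Mbps × 4080 s × 1.05 = 20854.5 Mb
documentary: 4.958 Mbps × 7620 s × 1.05 = 39669.0 Mb
time-lapse clip: 56.238 Mbps × 431 s × 1.05 = 25450.5 Mb
Total: 100049.6 Mb = 12506.2 MB.
= 12.51 GB.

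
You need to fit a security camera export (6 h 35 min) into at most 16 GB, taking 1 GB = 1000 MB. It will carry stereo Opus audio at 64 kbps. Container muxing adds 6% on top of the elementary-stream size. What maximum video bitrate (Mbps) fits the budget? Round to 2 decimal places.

Budget: 16 GB = 128000.0 Mb.
Stream payload after overhead: 128000.0 / 1.06 = 120754.7 Mb.
6 h 35 min = 395 min = 23700 s
Total bitrate budget: 120754.7 Mb / 23700 s = 5.095 Mbps.
Audio: 64 kbps = 0.064 Mbps.
Video: 5.095 − 0.064 = 5.031 Mbps.

5.03 Mbps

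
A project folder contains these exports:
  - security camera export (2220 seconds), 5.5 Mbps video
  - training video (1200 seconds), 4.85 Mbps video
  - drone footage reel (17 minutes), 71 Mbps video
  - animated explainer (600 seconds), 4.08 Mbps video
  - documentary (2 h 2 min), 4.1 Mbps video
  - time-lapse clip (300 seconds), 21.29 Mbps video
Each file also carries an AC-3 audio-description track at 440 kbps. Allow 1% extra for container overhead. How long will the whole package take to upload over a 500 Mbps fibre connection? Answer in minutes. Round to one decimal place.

4.5 minutes

Audio: 440 kbps = 0.440 Mbps.
security camera export: 5.940 Mbps × 2220 s × 1.01 = 13318.7 Mb
training video: 5.290 Mbps × 1200 s × 1.01 = 6411.5 Mb
drone footage reel: 71.440 Mbps × 1020 s × 1.01 = 73597.5 Mb
animated explainer: 4.520 Mbps × 600 s × 1.01 = 2739.1 Mb
documentary: 4.540 Mbps × 7320 s × 1.01 = 33565.1 Mb
time-lapse clip: 21.730 Mbps × 300 s × 1.01 = 6584.2 Mb
Total: 136216.1 Mb = 17027.0 MB.
At 500 Mbps: 136216.1 / 500 = 272 s ≈ 4.54 minutes.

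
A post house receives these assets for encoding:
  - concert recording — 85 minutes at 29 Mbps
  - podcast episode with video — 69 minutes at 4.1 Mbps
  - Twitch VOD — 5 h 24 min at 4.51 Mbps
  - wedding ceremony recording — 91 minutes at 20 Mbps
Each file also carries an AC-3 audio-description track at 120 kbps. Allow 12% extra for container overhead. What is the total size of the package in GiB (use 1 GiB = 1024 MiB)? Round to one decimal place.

47.7 GiB

Audio: 120 kbps = 0.120 Mbps.
concert recording: 29.120 Mbps × 5100 s × 1.12 = 166333.4 Mb
podcast episode with video: 4.220 Mbps × 4140 s × 1.12 = 19567.3 Mb
Twitch VOD: 4.630 Mbps × 19440 s × 1.12 = 100808.1 Mb
wedding ceremony recording: 20.120 Mbps × 5460 s × 1.12 = 123037.8 Mb
Total: 409746.6 Mb = 51218.3 MB.
= 47.70 GiB.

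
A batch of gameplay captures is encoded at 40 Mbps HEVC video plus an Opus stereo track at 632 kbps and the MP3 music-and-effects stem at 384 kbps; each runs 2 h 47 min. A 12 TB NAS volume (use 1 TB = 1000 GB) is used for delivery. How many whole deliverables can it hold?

233

2 h 47 min = 167 min = 10020 s
Audio total: 632 + 384 = 1016 kbps = 1.016 Mbps.
Total bitrate: 41.016 Mbps.
Per item: 41.016 Mbps × 10020 s = 410,980 Mb = 51,373 MB.
Capacity: 12 TB = 96,000,000 Mb; 233.59 items → 233 complete.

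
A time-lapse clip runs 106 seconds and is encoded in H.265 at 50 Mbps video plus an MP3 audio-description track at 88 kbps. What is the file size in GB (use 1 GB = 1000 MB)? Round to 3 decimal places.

Audio: 88 kbps = 0.088 Mbps.
Total bitrate: 50 + 0.088 = 50.088 Mbps.
Stream data: 50.088 Mbps × 106 s = 5309.3 Mb.
5,309 Mb ÷ 8 = 663.7 MB → 0.6637 GB.

0.664 GB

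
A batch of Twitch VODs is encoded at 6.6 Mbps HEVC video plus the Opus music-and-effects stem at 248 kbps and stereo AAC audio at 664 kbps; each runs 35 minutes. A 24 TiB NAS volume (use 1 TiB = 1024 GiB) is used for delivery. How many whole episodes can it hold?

35 min = 2100 s
Audio total: 248 + 664 = 912 kbps = 0.912 Mbps.
Total bitrate: 7.512 Mbps.
Per item: 7.512 Mbps × 2100 s = 15,775 Mb = 1,972 MB.
Capacity: 24 TiB = 211,106,233 Mb; 13382.16 items → 13382 complete.

13382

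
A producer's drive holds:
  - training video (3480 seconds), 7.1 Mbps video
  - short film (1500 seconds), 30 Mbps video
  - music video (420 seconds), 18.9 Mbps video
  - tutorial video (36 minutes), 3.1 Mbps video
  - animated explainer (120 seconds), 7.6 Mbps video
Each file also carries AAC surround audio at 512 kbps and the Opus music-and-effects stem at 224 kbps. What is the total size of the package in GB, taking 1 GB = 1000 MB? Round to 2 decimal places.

Audio total: 512 + 224 = 736 kbps = 0.736 Mbps.
training video: 7.836 Mbps × 3480 s = 27269.3 Mb
short film: 30.736 Mbps × 1500 s = 46104.0 Mb
music video: 19.636 Mbps × 420 s = 8247.1 Mb
tutorial video: 3.836 Mbps × 2160 s = 8285.8 Mb
animated explainer: 8.336 Mbps × 120 s = 1000.3 Mb
Total: 90906.5 Mb = 11363.3 MB.
= 11.36 GB.

11.36 GB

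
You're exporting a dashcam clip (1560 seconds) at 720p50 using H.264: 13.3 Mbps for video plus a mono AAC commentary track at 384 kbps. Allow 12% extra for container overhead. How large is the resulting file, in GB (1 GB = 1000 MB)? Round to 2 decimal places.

2.99 GB

Audio: 384 kbps = 0.384 Mbps.
Total bitrate: 13.3 + 0.384 = 13.684 Mbps.
Stream data: 13.684 Mbps × 1560 s = 21347.0 Mb.
With 12% container overhead: ×1.12.
23,909 Mb ÷ 8 = 2,989 MB → 2.989 GB.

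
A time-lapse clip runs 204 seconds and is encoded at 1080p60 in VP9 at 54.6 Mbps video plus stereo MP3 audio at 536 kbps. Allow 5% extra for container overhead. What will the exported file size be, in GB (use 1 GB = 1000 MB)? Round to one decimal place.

Audio: 536 kbps = 0.536 Mbps.
Total bitrate: 54.6 + 0.536 = 55.136 Mbps.
Stream data: 55.136 Mbps × 204 s = 11247.7 Mb.
With 5% container overhead: ×1.05.
11,810 Mb ÷ 8 = 1,476 MB → 1.476 GB.

1.5 GB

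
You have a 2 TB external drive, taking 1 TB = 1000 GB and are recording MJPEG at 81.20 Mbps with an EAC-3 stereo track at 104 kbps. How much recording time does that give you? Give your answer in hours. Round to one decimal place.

54.7 hours

Audio: 104 kbps = 0.104 Mbps.
Total bitrate: 81.20 + 0.104 = 81.304 Mbps.
Capacity: 2 TB = 16,000,000 Mb.
Recording time: 16,000,000 / 81.304 = 196,792 s ≈ 54.7 hours.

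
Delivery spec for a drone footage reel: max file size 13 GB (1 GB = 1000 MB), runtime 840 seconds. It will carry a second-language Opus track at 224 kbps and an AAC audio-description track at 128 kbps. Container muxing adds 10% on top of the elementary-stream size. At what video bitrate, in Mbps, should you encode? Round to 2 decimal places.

Budget: 13 GB = 104000.0 Mb.
Stream payload after overhead: 104000.0 / 1.10 = 94545.5 Mb.
Total bitrate budget: 94545.5 Mb / 840 s = 112.554 Mbps.
Audio total: 224 + 128 = 352 kbps = 0.352 Mbps.
Video: 112.554 − 0.352 = 112.202 Mbps.

112.20 Mbps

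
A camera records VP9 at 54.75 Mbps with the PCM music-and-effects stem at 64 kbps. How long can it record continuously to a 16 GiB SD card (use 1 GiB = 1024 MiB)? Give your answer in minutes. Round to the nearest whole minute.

Audio: 64 kbps = 0.064 Mbps.
Total bitrate: 54.75 + 0.064 = 54.814 Mbps.
Capacity: 16 GiB = 137,439 Mb.
Recording time: 137,439 / 54.814 = 2,507 s ≈ 41.8 minutes.

42 minutes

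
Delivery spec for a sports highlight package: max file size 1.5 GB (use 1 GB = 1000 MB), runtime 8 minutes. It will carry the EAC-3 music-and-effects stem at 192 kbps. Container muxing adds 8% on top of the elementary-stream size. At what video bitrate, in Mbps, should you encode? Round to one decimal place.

Budget: 1.5 GB = 12000.0 Mb.
Stream payload after overhead: 12000.0 / 1.08 = 11111.1 Mb.
8 min = 480 s
Total bitrate budget: 11111.1 Mb / 480 s = 23.148 Mbps.
Audio: 192 kbps = 0.192 Mbps.
Video: 23.148 − 0.192 = 22.956 Mbps.

23.0 Mbps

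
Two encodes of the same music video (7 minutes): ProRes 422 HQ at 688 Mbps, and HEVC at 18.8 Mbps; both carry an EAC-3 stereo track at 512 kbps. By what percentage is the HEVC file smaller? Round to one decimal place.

97.2%

7 min = 420 s
Audio: 512 kbps = 0.512 Mbps.
ProRes 422 HQ: 688.512 Mbps × 420 s = 289175.0 Mb = 33.664 GiB.
HEVC: 19.312 Mbps × 420 s = 8111.0 Mb = 0.944 GiB.
Reduction: (1 − 0.944/33.664) × 100 = 97.20%.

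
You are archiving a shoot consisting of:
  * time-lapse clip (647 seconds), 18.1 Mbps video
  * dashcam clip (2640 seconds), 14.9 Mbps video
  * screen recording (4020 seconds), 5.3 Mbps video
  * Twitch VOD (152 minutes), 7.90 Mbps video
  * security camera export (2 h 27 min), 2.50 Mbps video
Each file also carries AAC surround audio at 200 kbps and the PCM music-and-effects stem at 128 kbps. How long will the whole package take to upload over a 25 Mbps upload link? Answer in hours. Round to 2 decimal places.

Audio total: 200 + 128 = 328 kbps = 0.328 Mbps.
time-lapse clip: 18.428 Mbps × 647 s = 11922.9 Mb
dashcam clip: 15.228 Mbps × 2640 s = 40201.9 Mb
screen recording: 5.628 Mbps × 4020 s = 22624.6 Mb
Twitch VOD: 8.228 Mbps × 9120 s = 75039.4 Mb
security camera export: 2.828 Mbps × 8820 s = 24943.0 Mb
Total: 174731.7 Mb = 21841.5 MB.
At 25 Mbps: 174731.7 / 25 = 6989 s ≈ 1.94 hours.

1.94 hours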